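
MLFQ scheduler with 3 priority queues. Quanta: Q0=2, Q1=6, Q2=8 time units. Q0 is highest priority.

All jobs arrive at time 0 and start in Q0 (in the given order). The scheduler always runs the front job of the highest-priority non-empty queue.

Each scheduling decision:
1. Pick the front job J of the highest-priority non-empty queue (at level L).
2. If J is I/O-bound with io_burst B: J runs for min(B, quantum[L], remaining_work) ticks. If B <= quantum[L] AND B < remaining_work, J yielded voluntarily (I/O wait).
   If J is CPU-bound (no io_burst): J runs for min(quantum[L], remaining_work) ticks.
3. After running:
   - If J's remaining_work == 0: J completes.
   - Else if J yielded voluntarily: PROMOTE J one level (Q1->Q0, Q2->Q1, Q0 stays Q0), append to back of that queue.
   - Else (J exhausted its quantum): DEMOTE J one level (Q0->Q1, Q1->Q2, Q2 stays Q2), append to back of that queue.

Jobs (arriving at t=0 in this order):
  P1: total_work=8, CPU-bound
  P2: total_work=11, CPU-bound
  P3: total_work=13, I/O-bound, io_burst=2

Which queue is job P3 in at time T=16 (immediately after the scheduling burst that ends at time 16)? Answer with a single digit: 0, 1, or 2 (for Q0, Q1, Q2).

Answer: 0

Derivation:
t=0-2: P1@Q0 runs 2, rem=6, quantum used, demote→Q1. Q0=[P2,P3] Q1=[P1] Q2=[]
t=2-4: P2@Q0 runs 2, rem=9, quantum used, demote→Q1. Q0=[P3] Q1=[P1,P2] Q2=[]
t=4-6: P3@Q0 runs 2, rem=11, I/O yield, promote→Q0. Q0=[P3] Q1=[P1,P2] Q2=[]
t=6-8: P3@Q0 runs 2, rem=9, I/O yield, promote→Q0. Q0=[P3] Q1=[P1,P2] Q2=[]
t=8-10: P3@Q0 runs 2, rem=7, I/O yield, promote→Q0. Q0=[P3] Q1=[P1,P2] Q2=[]
t=10-12: P3@Q0 runs 2, rem=5, I/O yield, promote→Q0. Q0=[P3] Q1=[P1,P2] Q2=[]
t=12-14: P3@Q0 runs 2, rem=3, I/O yield, promote→Q0. Q0=[P3] Q1=[P1,P2] Q2=[]
t=14-16: P3@Q0 runs 2, rem=1, I/O yield, promote→Q0. Q0=[P3] Q1=[P1,P2] Q2=[]
t=16-17: P3@Q0 runs 1, rem=0, completes. Q0=[] Q1=[P1,P2] Q2=[]
t=17-23: P1@Q1 runs 6, rem=0, completes. Q0=[] Q1=[P2] Q2=[]
t=23-29: P2@Q1 runs 6, rem=3, quantum used, demote→Q2. Q0=[] Q1=[] Q2=[P2]
t=29-32: P2@Q2 runs 3, rem=0, completes. Q0=[] Q1=[] Q2=[]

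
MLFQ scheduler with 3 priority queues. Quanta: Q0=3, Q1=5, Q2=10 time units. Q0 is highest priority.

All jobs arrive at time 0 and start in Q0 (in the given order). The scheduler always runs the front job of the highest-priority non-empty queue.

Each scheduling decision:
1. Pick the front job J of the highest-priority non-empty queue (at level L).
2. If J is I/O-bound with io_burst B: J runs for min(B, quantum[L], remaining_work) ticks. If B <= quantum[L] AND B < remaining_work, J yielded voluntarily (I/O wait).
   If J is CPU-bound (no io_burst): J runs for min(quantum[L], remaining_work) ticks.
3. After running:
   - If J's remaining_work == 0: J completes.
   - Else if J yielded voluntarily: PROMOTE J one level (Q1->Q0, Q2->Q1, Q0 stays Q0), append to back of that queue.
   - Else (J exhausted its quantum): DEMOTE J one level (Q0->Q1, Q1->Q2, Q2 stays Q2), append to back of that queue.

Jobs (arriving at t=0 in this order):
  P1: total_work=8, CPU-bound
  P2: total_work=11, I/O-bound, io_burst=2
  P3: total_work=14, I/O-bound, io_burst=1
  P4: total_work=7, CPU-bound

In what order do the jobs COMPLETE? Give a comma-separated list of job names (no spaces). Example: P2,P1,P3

Answer: P2,P3,P1,P4

Derivation:
t=0-3: P1@Q0 runs 3, rem=5, quantum used, demote→Q1. Q0=[P2,P3,P4] Q1=[P1] Q2=[]
t=3-5: P2@Q0 runs 2, rem=9, I/O yield, promote→Q0. Q0=[P3,P4,P2] Q1=[P1] Q2=[]
t=5-6: P3@Q0 runs 1, rem=13, I/O yield, promote→Q0. Q0=[P4,P2,P3] Q1=[P1] Q2=[]
t=6-9: P4@Q0 runs 3, rem=4, quantum used, demote→Q1. Q0=[P2,P3] Q1=[P1,P4] Q2=[]
t=9-11: P2@Q0 runs 2, rem=7, I/O yield, promote→Q0. Q0=[P3,P2] Q1=[P1,P4] Q2=[]
t=11-12: P3@Q0 runs 1, rem=12, I/O yield, promote→Q0. Q0=[P2,P3] Q1=[P1,P4] Q2=[]
t=12-14: P2@Q0 runs 2, rem=5, I/O yield, promote→Q0. Q0=[P3,P2] Q1=[P1,P4] Q2=[]
t=14-15: P3@Q0 runs 1, rem=11, I/O yield, promote→Q0. Q0=[P2,P3] Q1=[P1,P4] Q2=[]
t=15-17: P2@Q0 runs 2, rem=3, I/O yield, promote→Q0. Q0=[P3,P2] Q1=[P1,P4] Q2=[]
t=17-18: P3@Q0 runs 1, rem=10, I/O yield, promote→Q0. Q0=[P2,P3] Q1=[P1,P4] Q2=[]
t=18-20: P2@Q0 runs 2, rem=1, I/O yield, promote→Q0. Q0=[P3,P2] Q1=[P1,P4] Q2=[]
t=20-21: P3@Q0 runs 1, rem=9, I/O yield, promote→Q0. Q0=[P2,P3] Q1=[P1,P4] Q2=[]
t=21-22: P2@Q0 runs 1, rem=0, completes. Q0=[P3] Q1=[P1,P4] Q2=[]
t=22-23: P3@Q0 runs 1, rem=8, I/O yield, promote→Q0. Q0=[P3] Q1=[P1,P4] Q2=[]
t=23-24: P3@Q0 runs 1, rem=7, I/O yield, promote→Q0. Q0=[P3] Q1=[P1,P4] Q2=[]
t=24-25: P3@Q0 runs 1, rem=6, I/O yield, promote→Q0. Q0=[P3] Q1=[P1,P4] Q2=[]
t=25-26: P3@Q0 runs 1, rem=5, I/O yield, promote→Q0. Q0=[P3] Q1=[P1,P4] Q2=[]
t=26-27: P3@Q0 runs 1, rem=4, I/O yield, promote→Q0. Q0=[P3] Q1=[P1,P4] Q2=[]
t=27-28: P3@Q0 runs 1, rem=3, I/O yield, promote→Q0. Q0=[P3] Q1=[P1,P4] Q2=[]
t=28-29: P3@Q0 runs 1, rem=2, I/O yield, promote→Q0. Q0=[P3] Q1=[P1,P4] Q2=[]
t=29-30: P3@Q0 runs 1, rem=1, I/O yield, promote→Q0. Q0=[P3] Q1=[P1,P4] Q2=[]
t=30-31: P3@Q0 runs 1, rem=0, completes. Q0=[] Q1=[P1,P4] Q2=[]
t=31-36: P1@Q1 runs 5, rem=0, completes. Q0=[] Q1=[P4] Q2=[]
t=36-40: P4@Q1 runs 4, rem=0, completes. Q0=[] Q1=[] Q2=[]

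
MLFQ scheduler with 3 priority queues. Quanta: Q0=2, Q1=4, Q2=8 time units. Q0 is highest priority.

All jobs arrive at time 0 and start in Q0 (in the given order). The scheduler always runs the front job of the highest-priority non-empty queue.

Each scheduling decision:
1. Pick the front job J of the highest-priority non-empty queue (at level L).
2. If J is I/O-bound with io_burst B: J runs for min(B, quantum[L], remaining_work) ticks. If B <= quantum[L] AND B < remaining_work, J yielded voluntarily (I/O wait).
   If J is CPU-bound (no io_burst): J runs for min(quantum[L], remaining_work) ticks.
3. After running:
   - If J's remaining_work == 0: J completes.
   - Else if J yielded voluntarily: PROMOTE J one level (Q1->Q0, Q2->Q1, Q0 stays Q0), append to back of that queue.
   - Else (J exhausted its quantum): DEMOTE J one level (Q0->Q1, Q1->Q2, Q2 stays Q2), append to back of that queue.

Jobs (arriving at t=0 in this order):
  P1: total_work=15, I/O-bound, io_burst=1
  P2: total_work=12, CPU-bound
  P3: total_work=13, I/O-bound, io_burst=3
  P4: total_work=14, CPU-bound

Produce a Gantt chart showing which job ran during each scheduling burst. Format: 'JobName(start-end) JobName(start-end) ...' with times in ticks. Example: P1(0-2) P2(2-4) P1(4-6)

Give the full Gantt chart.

Answer: P1(0-1) P2(1-3) P3(3-5) P4(5-7) P1(7-8) P1(8-9) P1(9-10) P1(10-11) P1(11-12) P1(12-13) P1(13-14) P1(14-15) P1(15-16) P1(16-17) P1(17-18) P1(18-19) P1(19-20) P1(20-21) P2(21-25) P3(25-28) P3(28-30) P4(30-34) P3(34-37) P3(37-39) P3(39-40) P2(40-46) P4(46-54)

Derivation:
t=0-1: P1@Q0 runs 1, rem=14, I/O yield, promote→Q0. Q0=[P2,P3,P4,P1] Q1=[] Q2=[]
t=1-3: P2@Q0 runs 2, rem=10, quantum used, demote→Q1. Q0=[P3,P4,P1] Q1=[P2] Q2=[]
t=3-5: P3@Q0 runs 2, rem=11, quantum used, demote→Q1. Q0=[P4,P1] Q1=[P2,P3] Q2=[]
t=5-7: P4@Q0 runs 2, rem=12, quantum used, demote→Q1. Q0=[P1] Q1=[P2,P3,P4] Q2=[]
t=7-8: P1@Q0 runs 1, rem=13, I/O yield, promote→Q0. Q0=[P1] Q1=[P2,P3,P4] Q2=[]
t=8-9: P1@Q0 runs 1, rem=12, I/O yield, promote→Q0. Q0=[P1] Q1=[P2,P3,P4] Q2=[]
t=9-10: P1@Q0 runs 1, rem=11, I/O yield, promote→Q0. Q0=[P1] Q1=[P2,P3,P4] Q2=[]
t=10-11: P1@Q0 runs 1, rem=10, I/O yield, promote→Q0. Q0=[P1] Q1=[P2,P3,P4] Q2=[]
t=11-12: P1@Q0 runs 1, rem=9, I/O yield, promote→Q0. Q0=[P1] Q1=[P2,P3,P4] Q2=[]
t=12-13: P1@Q0 runs 1, rem=8, I/O yield, promote→Q0. Q0=[P1] Q1=[P2,P3,P4] Q2=[]
t=13-14: P1@Q0 runs 1, rem=7, I/O yield, promote→Q0. Q0=[P1] Q1=[P2,P3,P4] Q2=[]
t=14-15: P1@Q0 runs 1, rem=6, I/O yield, promote→Q0. Q0=[P1] Q1=[P2,P3,P4] Q2=[]
t=15-16: P1@Q0 runs 1, rem=5, I/O yield, promote→Q0. Q0=[P1] Q1=[P2,P3,P4] Q2=[]
t=16-17: P1@Q0 runs 1, rem=4, I/O yield, promote→Q0. Q0=[P1] Q1=[P2,P3,P4] Q2=[]
t=17-18: P1@Q0 runs 1, rem=3, I/O yield, promote→Q0. Q0=[P1] Q1=[P2,P3,P4] Q2=[]
t=18-19: P1@Q0 runs 1, rem=2, I/O yield, promote→Q0. Q0=[P1] Q1=[P2,P3,P4] Q2=[]
t=19-20: P1@Q0 runs 1, rem=1, I/O yield, promote→Q0. Q0=[P1] Q1=[P2,P3,P4] Q2=[]
t=20-21: P1@Q0 runs 1, rem=0, completes. Q0=[] Q1=[P2,P3,P4] Q2=[]
t=21-25: P2@Q1 runs 4, rem=6, quantum used, demote→Q2. Q0=[] Q1=[P3,P4] Q2=[P2]
t=25-28: P3@Q1 runs 3, rem=8, I/O yield, promote→Q0. Q0=[P3] Q1=[P4] Q2=[P2]
t=28-30: P3@Q0 runs 2, rem=6, quantum used, demote→Q1. Q0=[] Q1=[P4,P3] Q2=[P2]
t=30-34: P4@Q1 runs 4, rem=8, quantum used, demote→Q2. Q0=[] Q1=[P3] Q2=[P2,P4]
t=34-37: P3@Q1 runs 3, rem=3, I/O yield, promote→Q0. Q0=[P3] Q1=[] Q2=[P2,P4]
t=37-39: P3@Q0 runs 2, rem=1, quantum used, demote→Q1. Q0=[] Q1=[P3] Q2=[P2,P4]
t=39-40: P3@Q1 runs 1, rem=0, completes. Q0=[] Q1=[] Q2=[P2,P4]
t=40-46: P2@Q2 runs 6, rem=0, completes. Q0=[] Q1=[] Q2=[P4]
t=46-54: P4@Q2 runs 8, rem=0, completes. Q0=[] Q1=[] Q2=[]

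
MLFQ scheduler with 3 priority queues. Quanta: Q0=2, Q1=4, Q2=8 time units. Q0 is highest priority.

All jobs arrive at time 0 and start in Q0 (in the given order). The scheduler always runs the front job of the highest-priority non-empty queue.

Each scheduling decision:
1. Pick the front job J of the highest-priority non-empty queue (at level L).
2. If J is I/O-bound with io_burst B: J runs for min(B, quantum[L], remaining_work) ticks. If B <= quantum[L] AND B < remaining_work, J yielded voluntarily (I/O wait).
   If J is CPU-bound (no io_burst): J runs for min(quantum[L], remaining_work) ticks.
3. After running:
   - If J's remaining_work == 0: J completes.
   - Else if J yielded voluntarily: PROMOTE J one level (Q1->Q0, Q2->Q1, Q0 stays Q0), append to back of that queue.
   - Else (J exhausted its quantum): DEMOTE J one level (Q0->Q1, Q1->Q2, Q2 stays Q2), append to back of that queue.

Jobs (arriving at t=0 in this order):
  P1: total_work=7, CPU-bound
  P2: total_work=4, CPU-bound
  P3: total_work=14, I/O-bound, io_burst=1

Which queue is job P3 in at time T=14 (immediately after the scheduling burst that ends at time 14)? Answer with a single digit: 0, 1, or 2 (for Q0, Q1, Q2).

Answer: 0

Derivation:
t=0-2: P1@Q0 runs 2, rem=5, quantum used, demote→Q1. Q0=[P2,P3] Q1=[P1] Q2=[]
t=2-4: P2@Q0 runs 2, rem=2, quantum used, demote→Q1. Q0=[P3] Q1=[P1,P2] Q2=[]
t=4-5: P3@Q0 runs 1, rem=13, I/O yield, promote→Q0. Q0=[P3] Q1=[P1,P2] Q2=[]
t=5-6: P3@Q0 runs 1, rem=12, I/O yield, promote→Q0. Q0=[P3] Q1=[P1,P2] Q2=[]
t=6-7: P3@Q0 runs 1, rem=11, I/O yield, promote→Q0. Q0=[P3] Q1=[P1,P2] Q2=[]
t=7-8: P3@Q0 runs 1, rem=10, I/O yield, promote→Q0. Q0=[P3] Q1=[P1,P2] Q2=[]
t=8-9: P3@Q0 runs 1, rem=9, I/O yield, promote→Q0. Q0=[P3] Q1=[P1,P2] Q2=[]
t=9-10: P3@Q0 runs 1, rem=8, I/O yield, promote→Q0. Q0=[P3] Q1=[P1,P2] Q2=[]
t=10-11: P3@Q0 runs 1, rem=7, I/O yield, promote→Q0. Q0=[P3] Q1=[P1,P2] Q2=[]
t=11-12: P3@Q0 runs 1, rem=6, I/O yield, promote→Q0. Q0=[P3] Q1=[P1,P2] Q2=[]
t=12-13: P3@Q0 runs 1, rem=5, I/O yield, promote→Q0. Q0=[P3] Q1=[P1,P2] Q2=[]
t=13-14: P3@Q0 runs 1, rem=4, I/O yield, promote→Q0. Q0=[P3] Q1=[P1,P2] Q2=[]
t=14-15: P3@Q0 runs 1, rem=3, I/O yield, promote→Q0. Q0=[P3] Q1=[P1,P2] Q2=[]
t=15-16: P3@Q0 runs 1, rem=2, I/O yield, promote→Q0. Q0=[P3] Q1=[P1,P2] Q2=[]
t=16-17: P3@Q0 runs 1, rem=1, I/O yield, promote→Q0. Q0=[P3] Q1=[P1,P2] Q2=[]
t=17-18: P3@Q0 runs 1, rem=0, completes. Q0=[] Q1=[P1,P2] Q2=[]
t=18-22: P1@Q1 runs 4, rem=1, quantum used, demote→Q2. Q0=[] Q1=[P2] Q2=[P1]
t=22-24: P2@Q1 runs 2, rem=0, completes. Q0=[] Q1=[] Q2=[P1]
t=24-25: P1@Q2 runs 1, rem=0, completes. Q0=[] Q1=[] Q2=[]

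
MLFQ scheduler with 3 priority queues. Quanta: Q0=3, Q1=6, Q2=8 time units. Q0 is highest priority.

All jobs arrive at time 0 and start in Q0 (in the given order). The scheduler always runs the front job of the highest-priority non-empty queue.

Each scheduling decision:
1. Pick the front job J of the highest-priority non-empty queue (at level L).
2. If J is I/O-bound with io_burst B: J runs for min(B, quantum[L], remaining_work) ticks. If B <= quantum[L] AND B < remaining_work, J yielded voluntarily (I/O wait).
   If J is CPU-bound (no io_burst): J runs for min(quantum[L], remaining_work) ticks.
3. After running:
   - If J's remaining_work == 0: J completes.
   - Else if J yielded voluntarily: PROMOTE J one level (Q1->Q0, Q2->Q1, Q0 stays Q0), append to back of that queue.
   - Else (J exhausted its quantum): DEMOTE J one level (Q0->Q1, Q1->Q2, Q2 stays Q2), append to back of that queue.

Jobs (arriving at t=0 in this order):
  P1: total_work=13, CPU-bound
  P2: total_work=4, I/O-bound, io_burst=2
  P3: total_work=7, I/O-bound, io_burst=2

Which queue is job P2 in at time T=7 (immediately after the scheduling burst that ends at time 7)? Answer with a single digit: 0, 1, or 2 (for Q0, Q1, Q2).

t=0-3: P1@Q0 runs 3, rem=10, quantum used, demote→Q1. Q0=[P2,P3] Q1=[P1] Q2=[]
t=3-5: P2@Q0 runs 2, rem=2, I/O yield, promote→Q0. Q0=[P3,P2] Q1=[P1] Q2=[]
t=5-7: P3@Q0 runs 2, rem=5, I/O yield, promote→Q0. Q0=[P2,P3] Q1=[P1] Q2=[]
t=7-9: P2@Q0 runs 2, rem=0, completes. Q0=[P3] Q1=[P1] Q2=[]
t=9-11: P3@Q0 runs 2, rem=3, I/O yield, promote→Q0. Q0=[P3] Q1=[P1] Q2=[]
t=11-13: P3@Q0 runs 2, rem=1, I/O yield, promote→Q0. Q0=[P3] Q1=[P1] Q2=[]
t=13-14: P3@Q0 runs 1, rem=0, completes. Q0=[] Q1=[P1] Q2=[]
t=14-20: P1@Q1 runs 6, rem=4, quantum used, demote→Q2. Q0=[] Q1=[] Q2=[P1]
t=20-24: P1@Q2 runs 4, rem=0, completes. Q0=[] Q1=[] Q2=[]

Answer: 0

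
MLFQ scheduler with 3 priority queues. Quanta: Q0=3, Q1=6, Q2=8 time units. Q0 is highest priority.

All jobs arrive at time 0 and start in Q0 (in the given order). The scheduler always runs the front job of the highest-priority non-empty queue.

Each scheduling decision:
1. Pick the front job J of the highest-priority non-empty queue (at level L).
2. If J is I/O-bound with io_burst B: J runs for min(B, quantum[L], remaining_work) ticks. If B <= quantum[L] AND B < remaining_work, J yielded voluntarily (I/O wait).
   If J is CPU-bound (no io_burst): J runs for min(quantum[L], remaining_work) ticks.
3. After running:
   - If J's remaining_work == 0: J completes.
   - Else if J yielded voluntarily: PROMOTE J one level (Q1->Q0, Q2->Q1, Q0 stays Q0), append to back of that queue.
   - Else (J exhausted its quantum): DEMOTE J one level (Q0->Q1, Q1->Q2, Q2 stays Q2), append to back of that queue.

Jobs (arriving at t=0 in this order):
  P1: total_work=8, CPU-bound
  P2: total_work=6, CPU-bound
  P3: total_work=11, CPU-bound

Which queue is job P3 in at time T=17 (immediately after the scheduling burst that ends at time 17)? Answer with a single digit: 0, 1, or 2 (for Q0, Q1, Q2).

Answer: 1

Derivation:
t=0-3: P1@Q0 runs 3, rem=5, quantum used, demote→Q1. Q0=[P2,P3] Q1=[P1] Q2=[]
t=3-6: P2@Q0 runs 3, rem=3, quantum used, demote→Q1. Q0=[P3] Q1=[P1,P2] Q2=[]
t=6-9: P3@Q0 runs 3, rem=8, quantum used, demote→Q1. Q0=[] Q1=[P1,P2,P3] Q2=[]
t=9-14: P1@Q1 runs 5, rem=0, completes. Q0=[] Q1=[P2,P3] Q2=[]
t=14-17: P2@Q1 runs 3, rem=0, completes. Q0=[] Q1=[P3] Q2=[]
t=17-23: P3@Q1 runs 6, rem=2, quantum used, demote→Q2. Q0=[] Q1=[] Q2=[P3]
t=23-25: P3@Q2 runs 2, rem=0, completes. Q0=[] Q1=[] Q2=[]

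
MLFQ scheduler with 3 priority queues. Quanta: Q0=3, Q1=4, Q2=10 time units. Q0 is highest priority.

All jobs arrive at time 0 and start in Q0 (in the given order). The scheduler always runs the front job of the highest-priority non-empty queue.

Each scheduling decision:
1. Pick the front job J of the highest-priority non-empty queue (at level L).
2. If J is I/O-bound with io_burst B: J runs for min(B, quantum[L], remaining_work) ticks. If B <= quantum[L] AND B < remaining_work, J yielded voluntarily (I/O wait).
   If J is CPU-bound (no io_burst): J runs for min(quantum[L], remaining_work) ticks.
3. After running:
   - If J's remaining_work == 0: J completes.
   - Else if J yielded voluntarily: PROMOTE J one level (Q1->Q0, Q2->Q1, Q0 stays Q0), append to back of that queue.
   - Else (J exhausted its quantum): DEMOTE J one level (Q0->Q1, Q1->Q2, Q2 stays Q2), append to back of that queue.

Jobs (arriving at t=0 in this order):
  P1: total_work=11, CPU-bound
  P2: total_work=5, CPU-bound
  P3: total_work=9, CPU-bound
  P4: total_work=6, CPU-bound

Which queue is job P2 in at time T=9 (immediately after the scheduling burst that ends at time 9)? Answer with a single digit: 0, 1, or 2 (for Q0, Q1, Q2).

t=0-3: P1@Q0 runs 3, rem=8, quantum used, demote→Q1. Q0=[P2,P3,P4] Q1=[P1] Q2=[]
t=3-6: P2@Q0 runs 3, rem=2, quantum used, demote→Q1. Q0=[P3,P4] Q1=[P1,P2] Q2=[]
t=6-9: P3@Q0 runs 3, rem=6, quantum used, demote→Q1. Q0=[P4] Q1=[P1,P2,P3] Q2=[]
t=9-12: P4@Q0 runs 3, rem=3, quantum used, demote→Q1. Q0=[] Q1=[P1,P2,P3,P4] Q2=[]
t=12-16: P1@Q1 runs 4, rem=4, quantum used, demote→Q2. Q0=[] Q1=[P2,P3,P4] Q2=[P1]
t=16-18: P2@Q1 runs 2, rem=0, completes. Q0=[] Q1=[P3,P4] Q2=[P1]
t=18-22: P3@Q1 runs 4, rem=2, quantum used, demote→Q2. Q0=[] Q1=[P4] Q2=[P1,P3]
t=22-25: P4@Q1 runs 3, rem=0, completes. Q0=[] Q1=[] Q2=[P1,P3]
t=25-29: P1@Q2 runs 4, rem=0, completes. Q0=[] Q1=[] Q2=[P3]
t=29-31: P3@Q2 runs 2, rem=0, completes. Q0=[] Q1=[] Q2=[]

Answer: 1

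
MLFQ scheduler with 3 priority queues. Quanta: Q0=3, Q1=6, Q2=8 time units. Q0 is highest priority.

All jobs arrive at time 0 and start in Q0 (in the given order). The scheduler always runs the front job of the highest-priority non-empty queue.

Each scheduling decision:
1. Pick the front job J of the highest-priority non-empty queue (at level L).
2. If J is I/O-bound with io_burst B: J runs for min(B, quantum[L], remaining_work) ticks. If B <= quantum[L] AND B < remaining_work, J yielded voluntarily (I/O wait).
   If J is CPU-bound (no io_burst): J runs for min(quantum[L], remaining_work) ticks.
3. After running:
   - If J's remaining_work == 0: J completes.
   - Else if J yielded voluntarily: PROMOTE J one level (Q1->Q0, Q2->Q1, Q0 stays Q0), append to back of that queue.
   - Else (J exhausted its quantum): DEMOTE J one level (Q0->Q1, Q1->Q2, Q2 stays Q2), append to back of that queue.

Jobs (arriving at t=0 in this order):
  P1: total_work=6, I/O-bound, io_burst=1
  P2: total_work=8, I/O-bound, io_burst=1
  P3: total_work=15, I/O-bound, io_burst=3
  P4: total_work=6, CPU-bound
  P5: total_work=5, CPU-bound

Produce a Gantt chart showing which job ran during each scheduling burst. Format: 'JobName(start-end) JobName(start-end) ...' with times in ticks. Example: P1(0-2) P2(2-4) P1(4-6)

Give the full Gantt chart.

Answer: P1(0-1) P2(1-2) P3(2-5) P4(5-8) P5(8-11) P1(11-12) P2(12-13) P3(13-16) P1(16-17) P2(17-18) P3(18-21) P1(21-22) P2(22-23) P3(23-26) P1(26-27) P2(27-28) P3(28-31) P1(31-32) P2(32-33) P2(33-34) P2(34-35) P4(35-38) P5(38-40)

Derivation:
t=0-1: P1@Q0 runs 1, rem=5, I/O yield, promote→Q0. Q0=[P2,P3,P4,P5,P1] Q1=[] Q2=[]
t=1-2: P2@Q0 runs 1, rem=7, I/O yield, promote→Q0. Q0=[P3,P4,P5,P1,P2] Q1=[] Q2=[]
t=2-5: P3@Q0 runs 3, rem=12, I/O yield, promote→Q0. Q0=[P4,P5,P1,P2,P3] Q1=[] Q2=[]
t=5-8: P4@Q0 runs 3, rem=3, quantum used, demote→Q1. Q0=[P5,P1,P2,P3] Q1=[P4] Q2=[]
t=8-11: P5@Q0 runs 3, rem=2, quantum used, demote→Q1. Q0=[P1,P2,P3] Q1=[P4,P5] Q2=[]
t=11-12: P1@Q0 runs 1, rem=4, I/O yield, promote→Q0. Q0=[P2,P3,P1] Q1=[P4,P5] Q2=[]
t=12-13: P2@Q0 runs 1, rem=6, I/O yield, promote→Q0. Q0=[P3,P1,P2] Q1=[P4,P5] Q2=[]
t=13-16: P3@Q0 runs 3, rem=9, I/O yield, promote→Q0. Q0=[P1,P2,P3] Q1=[P4,P5] Q2=[]
t=16-17: P1@Q0 runs 1, rem=3, I/O yield, promote→Q0. Q0=[P2,P3,P1] Q1=[P4,P5] Q2=[]
t=17-18: P2@Q0 runs 1, rem=5, I/O yield, promote→Q0. Q0=[P3,P1,P2] Q1=[P4,P5] Q2=[]
t=18-21: P3@Q0 runs 3, rem=6, I/O yield, promote→Q0. Q0=[P1,P2,P3] Q1=[P4,P5] Q2=[]
t=21-22: P1@Q0 runs 1, rem=2, I/O yield, promote→Q0. Q0=[P2,P3,P1] Q1=[P4,P5] Q2=[]
t=22-23: P2@Q0 runs 1, rem=4, I/O yield, promote→Q0. Q0=[P3,P1,P2] Q1=[P4,P5] Q2=[]
t=23-26: P3@Q0 runs 3, rem=3, I/O yield, promote→Q0. Q0=[P1,P2,P3] Q1=[P4,P5] Q2=[]
t=26-27: P1@Q0 runs 1, rem=1, I/O yield, promote→Q0. Q0=[P2,P3,P1] Q1=[P4,P5] Q2=[]
t=27-28: P2@Q0 runs 1, rem=3, I/O yield, promote→Q0. Q0=[P3,P1,P2] Q1=[P4,P5] Q2=[]
t=28-31: P3@Q0 runs 3, rem=0, completes. Q0=[P1,P2] Q1=[P4,P5] Q2=[]
t=31-32: P1@Q0 runs 1, rem=0, completes. Q0=[P2] Q1=[P4,P5] Q2=[]
t=32-33: P2@Q0 runs 1, rem=2, I/O yield, promote→Q0. Q0=[P2] Q1=[P4,P5] Q2=[]
t=33-34: P2@Q0 runs 1, rem=1, I/O yield, promote→Q0. Q0=[P2] Q1=[P4,P5] Q2=[]
t=34-35: P2@Q0 runs 1, rem=0, completes. Q0=[] Q1=[P4,P5] Q2=[]
t=35-38: P4@Q1 runs 3, rem=0, completes. Q0=[] Q1=[P5] Q2=[]
t=38-40: P5@Q1 runs 2, rem=0, completes. Q0=[] Q1=[] Q2=[]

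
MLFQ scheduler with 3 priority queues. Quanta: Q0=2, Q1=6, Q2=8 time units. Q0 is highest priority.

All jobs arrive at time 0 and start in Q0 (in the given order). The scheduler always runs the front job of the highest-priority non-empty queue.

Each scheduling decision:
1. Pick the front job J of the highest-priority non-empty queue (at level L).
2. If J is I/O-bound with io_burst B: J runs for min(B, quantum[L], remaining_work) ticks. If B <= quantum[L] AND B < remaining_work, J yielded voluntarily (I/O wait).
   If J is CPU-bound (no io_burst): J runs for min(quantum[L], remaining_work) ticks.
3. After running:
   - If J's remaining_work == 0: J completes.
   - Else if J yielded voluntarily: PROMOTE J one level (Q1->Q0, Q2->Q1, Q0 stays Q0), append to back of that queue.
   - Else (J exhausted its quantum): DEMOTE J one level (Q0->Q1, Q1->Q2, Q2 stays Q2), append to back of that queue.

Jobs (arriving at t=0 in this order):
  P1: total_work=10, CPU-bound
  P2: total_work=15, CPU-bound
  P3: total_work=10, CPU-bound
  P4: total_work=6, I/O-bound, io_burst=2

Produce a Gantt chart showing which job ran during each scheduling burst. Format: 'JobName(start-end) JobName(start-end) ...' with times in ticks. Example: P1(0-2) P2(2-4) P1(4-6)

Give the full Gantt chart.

t=0-2: P1@Q0 runs 2, rem=8, quantum used, demote→Q1. Q0=[P2,P3,P4] Q1=[P1] Q2=[]
t=2-4: P2@Q0 runs 2, rem=13, quantum used, demote→Q1. Q0=[P3,P4] Q1=[P1,P2] Q2=[]
t=4-6: P3@Q0 runs 2, rem=8, quantum used, demote→Q1. Q0=[P4] Q1=[P1,P2,P3] Q2=[]
t=6-8: P4@Q0 runs 2, rem=4, I/O yield, promote→Q0. Q0=[P4] Q1=[P1,P2,P3] Q2=[]
t=8-10: P4@Q0 runs 2, rem=2, I/O yield, promote→Q0. Q0=[P4] Q1=[P1,P2,P3] Q2=[]
t=10-12: P4@Q0 runs 2, rem=0, completes. Q0=[] Q1=[P1,P2,P3] Q2=[]
t=12-18: P1@Q1 runs 6, rem=2, quantum used, demote→Q2. Q0=[] Q1=[P2,P3] Q2=[P1]
t=18-24: P2@Q1 runs 6, rem=7, quantum used, demote→Q2. Q0=[] Q1=[P3] Q2=[P1,P2]
t=24-30: P3@Q1 runs 6, rem=2, quantum used, demote→Q2. Q0=[] Q1=[] Q2=[P1,P2,P3]
t=30-32: P1@Q2 runs 2, rem=0, completes. Q0=[] Q1=[] Q2=[P2,P3]
t=32-39: P2@Q2 runs 7, rem=0, completes. Q0=[] Q1=[] Q2=[P3]
t=39-41: P3@Q2 runs 2, rem=0, completes. Q0=[] Q1=[] Q2=[]

Answer: P1(0-2) P2(2-4) P3(4-6) P4(6-8) P4(8-10) P4(10-12) P1(12-18) P2(18-24) P3(24-30) P1(30-32) P2(32-39) P3(39-41)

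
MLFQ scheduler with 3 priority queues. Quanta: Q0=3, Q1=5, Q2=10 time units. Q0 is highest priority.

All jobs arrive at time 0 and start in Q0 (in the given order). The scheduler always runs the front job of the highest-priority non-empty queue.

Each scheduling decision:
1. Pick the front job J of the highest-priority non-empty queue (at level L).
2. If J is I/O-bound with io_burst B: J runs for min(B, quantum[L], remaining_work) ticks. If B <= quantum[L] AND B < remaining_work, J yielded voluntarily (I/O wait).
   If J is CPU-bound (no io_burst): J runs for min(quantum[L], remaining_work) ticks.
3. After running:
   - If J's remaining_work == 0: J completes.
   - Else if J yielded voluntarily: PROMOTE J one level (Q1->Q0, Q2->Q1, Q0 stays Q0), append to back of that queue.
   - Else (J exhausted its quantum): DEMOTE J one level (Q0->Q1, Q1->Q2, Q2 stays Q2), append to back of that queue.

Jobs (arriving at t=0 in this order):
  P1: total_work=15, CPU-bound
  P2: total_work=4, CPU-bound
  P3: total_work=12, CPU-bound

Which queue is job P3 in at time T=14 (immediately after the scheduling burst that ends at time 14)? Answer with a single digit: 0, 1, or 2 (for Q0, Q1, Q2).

t=0-3: P1@Q0 runs 3, rem=12, quantum used, demote→Q1. Q0=[P2,P3] Q1=[P1] Q2=[]
t=3-6: P2@Q0 runs 3, rem=1, quantum used, demote→Q1. Q0=[P3] Q1=[P1,P2] Q2=[]
t=6-9: P3@Q0 runs 3, rem=9, quantum used, demote→Q1. Q0=[] Q1=[P1,P2,P3] Q2=[]
t=9-14: P1@Q1 runs 5, rem=7, quantum used, demote→Q2. Q0=[] Q1=[P2,P3] Q2=[P1]
t=14-15: P2@Q1 runs 1, rem=0, completes. Q0=[] Q1=[P3] Q2=[P1]
t=15-20: P3@Q1 runs 5, rem=4, quantum used, demote→Q2. Q0=[] Q1=[] Q2=[P1,P3]
t=20-27: P1@Q2 runs 7, rem=0, completes. Q0=[] Q1=[] Q2=[P3]
t=27-31: P3@Q2 runs 4, rem=0, completes. Q0=[] Q1=[] Q2=[]

Answer: 1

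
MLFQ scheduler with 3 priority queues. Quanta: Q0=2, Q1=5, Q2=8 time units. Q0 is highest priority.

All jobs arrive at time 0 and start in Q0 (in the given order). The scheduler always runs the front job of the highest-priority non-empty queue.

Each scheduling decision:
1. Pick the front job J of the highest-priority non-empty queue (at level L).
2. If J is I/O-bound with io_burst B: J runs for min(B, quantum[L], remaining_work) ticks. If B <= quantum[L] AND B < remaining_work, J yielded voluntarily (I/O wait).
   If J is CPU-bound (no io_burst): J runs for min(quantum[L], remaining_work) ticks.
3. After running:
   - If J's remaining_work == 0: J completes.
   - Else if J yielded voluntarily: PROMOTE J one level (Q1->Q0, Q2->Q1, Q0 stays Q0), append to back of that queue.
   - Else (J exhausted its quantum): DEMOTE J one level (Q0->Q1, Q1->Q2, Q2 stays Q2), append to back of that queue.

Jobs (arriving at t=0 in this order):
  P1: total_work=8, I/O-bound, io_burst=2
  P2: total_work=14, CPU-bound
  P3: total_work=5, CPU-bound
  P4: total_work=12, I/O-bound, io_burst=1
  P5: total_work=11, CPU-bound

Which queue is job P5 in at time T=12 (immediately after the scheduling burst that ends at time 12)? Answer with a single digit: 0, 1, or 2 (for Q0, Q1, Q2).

t=0-2: P1@Q0 runs 2, rem=6, I/O yield, promote→Q0. Q0=[P2,P3,P4,P5,P1] Q1=[] Q2=[]
t=2-4: P2@Q0 runs 2, rem=12, quantum used, demote→Q1. Q0=[P3,P4,P5,P1] Q1=[P2] Q2=[]
t=4-6: P3@Q0 runs 2, rem=3, quantum used, demote→Q1. Q0=[P4,P5,P1] Q1=[P2,P3] Q2=[]
t=6-7: P4@Q0 runs 1, rem=11, I/O yield, promote→Q0. Q0=[P5,P1,P4] Q1=[P2,P3] Q2=[]
t=7-9: P5@Q0 runs 2, rem=9, quantum used, demote→Q1. Q0=[P1,P4] Q1=[P2,P3,P5] Q2=[]
t=9-11: P1@Q0 runs 2, rem=4, I/O yield, promote→Q0. Q0=[P4,P1] Q1=[P2,P3,P5] Q2=[]
t=11-12: P4@Q0 runs 1, rem=10, I/O yield, promote→Q0. Q0=[P1,P4] Q1=[P2,P3,P5] Q2=[]
t=12-14: P1@Q0 runs 2, rem=2, I/O yield, promote→Q0. Q0=[P4,P1] Q1=[P2,P3,P5] Q2=[]
t=14-15: P4@Q0 runs 1, rem=9, I/O yield, promote→Q0. Q0=[P1,P4] Q1=[P2,P3,P5] Q2=[]
t=15-17: P1@Q0 runs 2, rem=0, completes. Q0=[P4] Q1=[P2,P3,P5] Q2=[]
t=17-18: P4@Q0 runs 1, rem=8, I/O yield, promote→Q0. Q0=[P4] Q1=[P2,P3,P5] Q2=[]
t=18-19: P4@Q0 runs 1, rem=7, I/O yield, promote→Q0. Q0=[P4] Q1=[P2,P3,P5] Q2=[]
t=19-20: P4@Q0 runs 1, rem=6, I/O yield, promote→Q0. Q0=[P4] Q1=[P2,P3,P5] Q2=[]
t=20-21: P4@Q0 runs 1, rem=5, I/O yield, promote→Q0. Q0=[P4] Q1=[P2,P3,P5] Q2=[]
t=21-22: P4@Q0 runs 1, rem=4, I/O yield, promote→Q0. Q0=[P4] Q1=[P2,P3,P5] Q2=[]
t=22-23: P4@Q0 runs 1, rem=3, I/O yield, promote→Q0. Q0=[P4] Q1=[P2,P3,P5] Q2=[]
t=23-24: P4@Q0 runs 1, rem=2, I/O yield, promote→Q0. Q0=[P4] Q1=[P2,P3,P5] Q2=[]
t=24-25: P4@Q0 runs 1, rem=1, I/O yield, promote→Q0. Q0=[P4] Q1=[P2,P3,P5] Q2=[]
t=25-26: P4@Q0 runs 1, rem=0, completes. Q0=[] Q1=[P2,P3,P5] Q2=[]
t=26-31: P2@Q1 runs 5, rem=7, quantum used, demote→Q2. Q0=[] Q1=[P3,P5] Q2=[P2]
t=31-34: P3@Q1 runs 3, rem=0, completes. Q0=[] Q1=[P5] Q2=[P2]
t=34-39: P5@Q1 runs 5, rem=4, quantum used, demote→Q2. Q0=[] Q1=[] Q2=[P2,P5]
t=39-46: P2@Q2 runs 7, rem=0, completes. Q0=[] Q1=[] Q2=[P5]
t=46-50: P5@Q2 runs 4, rem=0, completes. Q0=[] Q1=[] Q2=[]

Answer: 1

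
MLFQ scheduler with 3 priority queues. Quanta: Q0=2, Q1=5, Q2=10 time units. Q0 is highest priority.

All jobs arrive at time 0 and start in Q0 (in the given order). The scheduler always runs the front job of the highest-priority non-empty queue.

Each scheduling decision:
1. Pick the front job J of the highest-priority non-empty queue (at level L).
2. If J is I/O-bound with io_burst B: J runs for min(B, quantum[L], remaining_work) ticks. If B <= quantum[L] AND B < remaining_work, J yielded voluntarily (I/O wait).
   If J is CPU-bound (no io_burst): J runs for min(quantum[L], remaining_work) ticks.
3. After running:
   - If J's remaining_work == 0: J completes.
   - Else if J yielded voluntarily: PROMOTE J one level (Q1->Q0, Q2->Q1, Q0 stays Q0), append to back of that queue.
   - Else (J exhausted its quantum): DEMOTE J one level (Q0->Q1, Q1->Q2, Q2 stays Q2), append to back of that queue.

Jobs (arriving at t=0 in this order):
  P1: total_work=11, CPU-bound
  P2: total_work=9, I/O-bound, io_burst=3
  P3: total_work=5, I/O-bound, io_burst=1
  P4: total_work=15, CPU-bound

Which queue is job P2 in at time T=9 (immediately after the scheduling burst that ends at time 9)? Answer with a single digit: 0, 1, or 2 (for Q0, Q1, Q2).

Answer: 1

Derivation:
t=0-2: P1@Q0 runs 2, rem=9, quantum used, demote→Q1. Q0=[P2,P3,P4] Q1=[P1] Q2=[]
t=2-4: P2@Q0 runs 2, rem=7, quantum used, demote→Q1. Q0=[P3,P4] Q1=[P1,P2] Q2=[]
t=4-5: P3@Q0 runs 1, rem=4, I/O yield, promote→Q0. Q0=[P4,P3] Q1=[P1,P2] Q2=[]
t=5-7: P4@Q0 runs 2, rem=13, quantum used, demote→Q1. Q0=[P3] Q1=[P1,P2,P4] Q2=[]
t=7-8: P3@Q0 runs 1, rem=3, I/O yield, promote→Q0. Q0=[P3] Q1=[P1,P2,P4] Q2=[]
t=8-9: P3@Q0 runs 1, rem=2, I/O yield, promote→Q0. Q0=[P3] Q1=[P1,P2,P4] Q2=[]
t=9-10: P3@Q0 runs 1, rem=1, I/O yield, promote→Q0. Q0=[P3] Q1=[P1,P2,P4] Q2=[]
t=10-11: P3@Q0 runs 1, rem=0, completes. Q0=[] Q1=[P1,P2,P4] Q2=[]
t=11-16: P1@Q1 runs 5, rem=4, quantum used, demote→Q2. Q0=[] Q1=[P2,P4] Q2=[P1]
t=16-19: P2@Q1 runs 3, rem=4, I/O yield, promote→Q0. Q0=[P2] Q1=[P4] Q2=[P1]
t=19-21: P2@Q0 runs 2, rem=2, quantum used, demote→Q1. Q0=[] Q1=[P4,P2] Q2=[P1]
t=21-26: P4@Q1 runs 5, rem=8, quantum used, demote→Q2. Q0=[] Q1=[P2] Q2=[P1,P4]
t=26-28: P2@Q1 runs 2, rem=0, completes. Q0=[] Q1=[] Q2=[P1,P4]
t=28-32: P1@Q2 runs 4, rem=0, completes. Q0=[] Q1=[] Q2=[P4]
t=32-40: P4@Q2 runs 8, rem=0, completes. Q0=[] Q1=[] Q2=[]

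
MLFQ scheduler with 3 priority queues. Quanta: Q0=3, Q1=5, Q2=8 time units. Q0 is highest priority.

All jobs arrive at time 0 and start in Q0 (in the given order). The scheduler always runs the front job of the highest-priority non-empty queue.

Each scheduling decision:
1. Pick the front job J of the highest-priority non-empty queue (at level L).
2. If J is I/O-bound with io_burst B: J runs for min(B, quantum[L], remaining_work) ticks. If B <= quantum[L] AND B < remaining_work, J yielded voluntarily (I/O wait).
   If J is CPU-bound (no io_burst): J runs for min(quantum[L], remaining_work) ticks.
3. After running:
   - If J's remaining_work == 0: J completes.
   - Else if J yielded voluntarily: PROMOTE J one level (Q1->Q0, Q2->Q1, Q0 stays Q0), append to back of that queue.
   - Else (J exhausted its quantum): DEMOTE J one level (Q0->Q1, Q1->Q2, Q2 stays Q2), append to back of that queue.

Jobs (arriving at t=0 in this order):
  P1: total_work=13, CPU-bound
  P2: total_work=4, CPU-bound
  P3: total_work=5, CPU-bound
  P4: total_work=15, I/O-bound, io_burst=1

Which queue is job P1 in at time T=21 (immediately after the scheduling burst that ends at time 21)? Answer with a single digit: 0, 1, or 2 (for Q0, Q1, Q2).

t=0-3: P1@Q0 runs 3, rem=10, quantum used, demote→Q1. Q0=[P2,P3,P4] Q1=[P1] Q2=[]
t=3-6: P2@Q0 runs 3, rem=1, quantum used, demote→Q1. Q0=[P3,P4] Q1=[P1,P2] Q2=[]
t=6-9: P3@Q0 runs 3, rem=2, quantum used, demote→Q1. Q0=[P4] Q1=[P1,P2,P3] Q2=[]
t=9-10: P4@Q0 runs 1, rem=14, I/O yield, promote→Q0. Q0=[P4] Q1=[P1,P2,P3] Q2=[]
t=10-11: P4@Q0 runs 1, rem=13, I/O yield, promote→Q0. Q0=[P4] Q1=[P1,P2,P3] Q2=[]
t=11-12: P4@Q0 runs 1, rem=12, I/O yield, promote→Q0. Q0=[P4] Q1=[P1,P2,P3] Q2=[]
t=12-13: P4@Q0 runs 1, rem=11, I/O yield, promote→Q0. Q0=[P4] Q1=[P1,P2,P3] Q2=[]
t=13-14: P4@Q0 runs 1, rem=10, I/O yield, promote→Q0. Q0=[P4] Q1=[P1,P2,P3] Q2=[]
t=14-15: P4@Q0 runs 1, rem=9, I/O yield, promote→Q0. Q0=[P4] Q1=[P1,P2,P3] Q2=[]
t=15-16: P4@Q0 runs 1, rem=8, I/O yield, promote→Q0. Q0=[P4] Q1=[P1,P2,P3] Q2=[]
t=16-17: P4@Q0 runs 1, rem=7, I/O yield, promote→Q0. Q0=[P4] Q1=[P1,P2,P3] Q2=[]
t=17-18: P4@Q0 runs 1, rem=6, I/O yield, promote→Q0. Q0=[P4] Q1=[P1,P2,P3] Q2=[]
t=18-19: P4@Q0 runs 1, rem=5, I/O yield, promote→Q0. Q0=[P4] Q1=[P1,P2,P3] Q2=[]
t=19-20: P4@Q0 runs 1, rem=4, I/O yield, promote→Q0. Q0=[P4] Q1=[P1,P2,P3] Q2=[]
t=20-21: P4@Q0 runs 1, rem=3, I/O yield, promote→Q0. Q0=[P4] Q1=[P1,P2,P3] Q2=[]
t=21-22: P4@Q0 runs 1, rem=2, I/O yield, promote→Q0. Q0=[P4] Q1=[P1,P2,P3] Q2=[]
t=22-23: P4@Q0 runs 1, rem=1, I/O yield, promote→Q0. Q0=[P4] Q1=[P1,P2,P3] Q2=[]
t=23-24: P4@Q0 runs 1, rem=0, completes. Q0=[] Q1=[P1,P2,P3] Q2=[]
t=24-29: P1@Q1 runs 5, rem=5, quantum used, demote→Q2. Q0=[] Q1=[P2,P3] Q2=[P1]
t=29-30: P2@Q1 runs 1, rem=0, completes. Q0=[] Q1=[P3] Q2=[P1]
t=30-32: P3@Q1 runs 2, rem=0, completes. Q0=[] Q1=[] Q2=[P1]
t=32-37: P1@Q2 runs 5, rem=0, completes. Q0=[] Q1=[] Q2=[]

Answer: 1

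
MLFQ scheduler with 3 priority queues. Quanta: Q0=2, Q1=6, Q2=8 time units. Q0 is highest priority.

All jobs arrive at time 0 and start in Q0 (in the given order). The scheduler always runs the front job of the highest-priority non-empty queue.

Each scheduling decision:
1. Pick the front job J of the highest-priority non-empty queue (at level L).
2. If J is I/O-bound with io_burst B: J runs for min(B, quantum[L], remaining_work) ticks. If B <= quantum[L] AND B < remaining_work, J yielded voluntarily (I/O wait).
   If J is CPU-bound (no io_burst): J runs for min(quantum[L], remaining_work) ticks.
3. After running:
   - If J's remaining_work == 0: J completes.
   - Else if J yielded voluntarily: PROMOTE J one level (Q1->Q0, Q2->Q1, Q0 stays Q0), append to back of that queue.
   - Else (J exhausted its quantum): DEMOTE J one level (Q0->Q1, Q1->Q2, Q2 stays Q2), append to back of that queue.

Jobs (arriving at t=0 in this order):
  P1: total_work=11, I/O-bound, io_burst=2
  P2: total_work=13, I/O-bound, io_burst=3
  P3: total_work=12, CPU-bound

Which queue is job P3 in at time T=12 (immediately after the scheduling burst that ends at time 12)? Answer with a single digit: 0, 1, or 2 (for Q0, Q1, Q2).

t=0-2: P1@Q0 runs 2, rem=9, I/O yield, promote→Q0. Q0=[P2,P3,P1] Q1=[] Q2=[]
t=2-4: P2@Q0 runs 2, rem=11, quantum used, demote→Q1. Q0=[P3,P1] Q1=[P2] Q2=[]
t=4-6: P3@Q0 runs 2, rem=10, quantum used, demote→Q1. Q0=[P1] Q1=[P2,P3] Q2=[]
t=6-8: P1@Q0 runs 2, rem=7, I/O yield, promote→Q0. Q0=[P1] Q1=[P2,P3] Q2=[]
t=8-10: P1@Q0 runs 2, rem=5, I/O yield, promote→Q0. Q0=[P1] Q1=[P2,P3] Q2=[]
t=10-12: P1@Q0 runs 2, rem=3, I/O yield, promote→Q0. Q0=[P1] Q1=[P2,P3] Q2=[]
t=12-14: P1@Q0 runs 2, rem=1, I/O yield, promote→Q0. Q0=[P1] Q1=[P2,P3] Q2=[]
t=14-15: P1@Q0 runs 1, rem=0, completes. Q0=[] Q1=[P2,P3] Q2=[]
t=15-18: P2@Q1 runs 3, rem=8, I/O yield, promote→Q0. Q0=[P2] Q1=[P3] Q2=[]
t=18-20: P2@Q0 runs 2, rem=6, quantum used, demote→Q1. Q0=[] Q1=[P3,P2] Q2=[]
t=20-26: P3@Q1 runs 6, rem=4, quantum used, demote→Q2. Q0=[] Q1=[P2] Q2=[P3]
t=26-29: P2@Q1 runs 3, rem=3, I/O yield, promote→Q0. Q0=[P2] Q1=[] Q2=[P3]
t=29-31: P2@Q0 runs 2, rem=1, quantum used, demote→Q1. Q0=[] Q1=[P2] Q2=[P3]
t=31-32: P2@Q1 runs 1, rem=0, completes. Q0=[] Q1=[] Q2=[P3]
t=32-36: P3@Q2 runs 4, rem=0, completes. Q0=[] Q1=[] Q2=[]

Answer: 1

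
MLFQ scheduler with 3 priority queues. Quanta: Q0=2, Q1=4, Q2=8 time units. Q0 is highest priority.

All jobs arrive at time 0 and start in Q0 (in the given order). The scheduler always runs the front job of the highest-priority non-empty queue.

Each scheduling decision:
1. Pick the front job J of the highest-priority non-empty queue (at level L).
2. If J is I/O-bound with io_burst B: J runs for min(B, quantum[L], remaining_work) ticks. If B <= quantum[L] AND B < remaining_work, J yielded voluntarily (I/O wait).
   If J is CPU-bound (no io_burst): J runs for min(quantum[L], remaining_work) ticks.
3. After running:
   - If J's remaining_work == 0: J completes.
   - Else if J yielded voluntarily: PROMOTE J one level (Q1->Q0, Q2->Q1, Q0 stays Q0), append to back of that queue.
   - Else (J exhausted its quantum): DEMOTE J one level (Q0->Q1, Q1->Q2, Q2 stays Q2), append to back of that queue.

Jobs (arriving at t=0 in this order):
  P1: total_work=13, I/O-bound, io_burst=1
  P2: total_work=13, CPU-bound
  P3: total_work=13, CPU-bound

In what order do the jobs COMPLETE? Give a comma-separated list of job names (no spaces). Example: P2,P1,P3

t=0-1: P1@Q0 runs 1, rem=12, I/O yield, promote→Q0. Q0=[P2,P3,P1] Q1=[] Q2=[]
t=1-3: P2@Q0 runs 2, rem=11, quantum used, demote→Q1. Q0=[P3,P1] Q1=[P2] Q2=[]
t=3-5: P3@Q0 runs 2, rem=11, quantum used, demote→Q1. Q0=[P1] Q1=[P2,P3] Q2=[]
t=5-6: P1@Q0 runs 1, rem=11, I/O yield, promote→Q0. Q0=[P1] Q1=[P2,P3] Q2=[]
t=6-7: P1@Q0 runs 1, rem=10, I/O yield, promote→Q0. Q0=[P1] Q1=[P2,P3] Q2=[]
t=7-8: P1@Q0 runs 1, rem=9, I/O yield, promote→Q0. Q0=[P1] Q1=[P2,P3] Q2=[]
t=8-9: P1@Q0 runs 1, rem=8, I/O yield, promote→Q0. Q0=[P1] Q1=[P2,P3] Q2=[]
t=9-10: P1@Q0 runs 1, rem=7, I/O yield, promote→Q0. Q0=[P1] Q1=[P2,P3] Q2=[]
t=10-11: P1@Q0 runs 1, rem=6, I/O yield, promote→Q0. Q0=[P1] Q1=[P2,P3] Q2=[]
t=11-12: P1@Q0 runs 1, rem=5, I/O yield, promote→Q0. Q0=[P1] Q1=[P2,P3] Q2=[]
t=12-13: P1@Q0 runs 1, rem=4, I/O yield, promote→Q0. Q0=[P1] Q1=[P2,P3] Q2=[]
t=13-14: P1@Q0 runs 1, rem=3, I/O yield, promote→Q0. Q0=[P1] Q1=[P2,P3] Q2=[]
t=14-15: P1@Q0 runs 1, rem=2, I/O yield, promote→Q0. Q0=[P1] Q1=[P2,P3] Q2=[]
t=15-16: P1@Q0 runs 1, rem=1, I/O yield, promote→Q0. Q0=[P1] Q1=[P2,P3] Q2=[]
t=16-17: P1@Q0 runs 1, rem=0, completes. Q0=[] Q1=[P2,P3] Q2=[]
t=17-21: P2@Q1 runs 4, rem=7, quantum used, demote→Q2. Q0=[] Q1=[P3] Q2=[P2]
t=21-25: P3@Q1 runs 4, rem=7, quantum used, demote→Q2. Q0=[] Q1=[] Q2=[P2,P3]
t=25-32: P2@Q2 runs 7, rem=0, completes. Q0=[] Q1=[] Q2=[P3]
t=32-39: P3@Q2 runs 7, rem=0, completes. Q0=[] Q1=[] Q2=[]

Answer: P1,P2,P3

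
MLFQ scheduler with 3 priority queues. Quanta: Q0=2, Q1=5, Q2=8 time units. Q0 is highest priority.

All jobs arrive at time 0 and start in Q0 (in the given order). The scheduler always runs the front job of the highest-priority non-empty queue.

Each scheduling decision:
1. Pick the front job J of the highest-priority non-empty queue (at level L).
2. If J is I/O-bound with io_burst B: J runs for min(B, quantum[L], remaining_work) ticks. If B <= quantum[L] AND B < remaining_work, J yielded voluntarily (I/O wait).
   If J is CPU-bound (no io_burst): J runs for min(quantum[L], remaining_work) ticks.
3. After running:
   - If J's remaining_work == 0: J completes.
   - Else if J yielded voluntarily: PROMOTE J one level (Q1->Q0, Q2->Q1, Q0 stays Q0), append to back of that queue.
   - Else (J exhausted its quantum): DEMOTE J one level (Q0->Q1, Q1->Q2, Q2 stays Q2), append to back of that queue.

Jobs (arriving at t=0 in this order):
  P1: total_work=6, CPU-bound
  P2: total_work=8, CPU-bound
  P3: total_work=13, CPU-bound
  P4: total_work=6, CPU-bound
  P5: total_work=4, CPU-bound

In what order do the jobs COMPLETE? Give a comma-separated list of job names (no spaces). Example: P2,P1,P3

Answer: P1,P4,P5,P2,P3

Derivation:
t=0-2: P1@Q0 runs 2, rem=4, quantum used, demote→Q1. Q0=[P2,P3,P4,P5] Q1=[P1] Q2=[]
t=2-4: P2@Q0 runs 2, rem=6, quantum used, demote→Q1. Q0=[P3,P4,P5] Q1=[P1,P2] Q2=[]
t=4-6: P3@Q0 runs 2, rem=11, quantum used, demote→Q1. Q0=[P4,P5] Q1=[P1,P2,P3] Q2=[]
t=6-8: P4@Q0 runs 2, rem=4, quantum used, demote→Q1. Q0=[P5] Q1=[P1,P2,P3,P4] Q2=[]
t=8-10: P5@Q0 runs 2, rem=2, quantum used, demote→Q1. Q0=[] Q1=[P1,P2,P3,P4,P5] Q2=[]
t=10-14: P1@Q1 runs 4, rem=0, completes. Q0=[] Q1=[P2,P3,P4,P5] Q2=[]
t=14-19: P2@Q1 runs 5, rem=1, quantum used, demote→Q2. Q0=[] Q1=[P3,P4,P5] Q2=[P2]
t=19-24: P3@Q1 runs 5, rem=6, quantum used, demote→Q2. Q0=[] Q1=[P4,P5] Q2=[P2,P3]
t=24-28: P4@Q1 runs 4, rem=0, completes. Q0=[] Q1=[P5] Q2=[P2,P3]
t=28-30: P5@Q1 runs 2, rem=0, completes. Q0=[] Q1=[] Q2=[P2,P3]
t=30-31: P2@Q2 runs 1, rem=0, completes. Q0=[] Q1=[] Q2=[P3]
t=31-37: P3@Q2 runs 6, rem=0, completes. Q0=[] Q1=[] Q2=[]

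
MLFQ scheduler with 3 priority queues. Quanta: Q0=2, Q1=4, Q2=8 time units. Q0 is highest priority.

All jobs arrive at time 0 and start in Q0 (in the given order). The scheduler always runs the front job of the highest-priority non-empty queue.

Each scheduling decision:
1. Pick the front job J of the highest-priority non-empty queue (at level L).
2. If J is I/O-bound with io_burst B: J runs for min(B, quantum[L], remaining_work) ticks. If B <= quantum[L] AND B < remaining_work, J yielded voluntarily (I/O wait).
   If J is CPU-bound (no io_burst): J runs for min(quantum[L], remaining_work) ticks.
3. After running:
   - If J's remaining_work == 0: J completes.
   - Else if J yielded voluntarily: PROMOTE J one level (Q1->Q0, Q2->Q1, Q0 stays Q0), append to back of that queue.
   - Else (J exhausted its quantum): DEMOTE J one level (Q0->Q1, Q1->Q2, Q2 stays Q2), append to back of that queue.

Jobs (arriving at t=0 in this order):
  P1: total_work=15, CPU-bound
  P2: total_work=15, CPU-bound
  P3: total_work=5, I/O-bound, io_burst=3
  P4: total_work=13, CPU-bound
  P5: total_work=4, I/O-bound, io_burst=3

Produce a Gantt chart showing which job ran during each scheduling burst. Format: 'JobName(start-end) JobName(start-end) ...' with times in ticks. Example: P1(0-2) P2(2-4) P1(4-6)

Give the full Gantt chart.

Answer: P1(0-2) P2(2-4) P3(4-6) P4(6-8) P5(8-10) P1(10-14) P2(14-18) P3(18-21) P4(21-25) P5(25-27) P1(27-35) P2(35-43) P4(43-50) P1(50-51) P2(51-52)

Derivation:
t=0-2: P1@Q0 runs 2, rem=13, quantum used, demote→Q1. Q0=[P2,P3,P4,P5] Q1=[P1] Q2=[]
t=2-4: P2@Q0 runs 2, rem=13, quantum used, demote→Q1. Q0=[P3,P4,P5] Q1=[P1,P2] Q2=[]
t=4-6: P3@Q0 runs 2, rem=3, quantum used, demote→Q1. Q0=[P4,P5] Q1=[P1,P2,P3] Q2=[]
t=6-8: P4@Q0 runs 2, rem=11, quantum used, demote→Q1. Q0=[P5] Q1=[P1,P2,P3,P4] Q2=[]
t=8-10: P5@Q0 runs 2, rem=2, quantum used, demote→Q1. Q0=[] Q1=[P1,P2,P3,P4,P5] Q2=[]
t=10-14: P1@Q1 runs 4, rem=9, quantum used, demote→Q2. Q0=[] Q1=[P2,P3,P4,P5] Q2=[P1]
t=14-18: P2@Q1 runs 4, rem=9, quantum used, demote→Q2. Q0=[] Q1=[P3,P4,P5] Q2=[P1,P2]
t=18-21: P3@Q1 runs 3, rem=0, completes. Q0=[] Q1=[P4,P5] Q2=[P1,P2]
t=21-25: P4@Q1 runs 4, rem=7, quantum used, demote→Q2. Q0=[] Q1=[P5] Q2=[P1,P2,P4]
t=25-27: P5@Q1 runs 2, rem=0, completes. Q0=[] Q1=[] Q2=[P1,P2,P4]
t=27-35: P1@Q2 runs 8, rem=1, quantum used, demote→Q2. Q0=[] Q1=[] Q2=[P2,P4,P1]
t=35-43: P2@Q2 runs 8, rem=1, quantum used, demote→Q2. Q0=[] Q1=[] Q2=[P4,P1,P2]
t=43-50: P4@Q2 runs 7, rem=0, completes. Q0=[] Q1=[] Q2=[P1,P2]
t=50-51: P1@Q2 runs 1, rem=0, completes. Q0=[] Q1=[] Q2=[P2]
t=51-52: P2@Q2 runs 1, rem=0, completes. Q0=[] Q1=[] Q2=[]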